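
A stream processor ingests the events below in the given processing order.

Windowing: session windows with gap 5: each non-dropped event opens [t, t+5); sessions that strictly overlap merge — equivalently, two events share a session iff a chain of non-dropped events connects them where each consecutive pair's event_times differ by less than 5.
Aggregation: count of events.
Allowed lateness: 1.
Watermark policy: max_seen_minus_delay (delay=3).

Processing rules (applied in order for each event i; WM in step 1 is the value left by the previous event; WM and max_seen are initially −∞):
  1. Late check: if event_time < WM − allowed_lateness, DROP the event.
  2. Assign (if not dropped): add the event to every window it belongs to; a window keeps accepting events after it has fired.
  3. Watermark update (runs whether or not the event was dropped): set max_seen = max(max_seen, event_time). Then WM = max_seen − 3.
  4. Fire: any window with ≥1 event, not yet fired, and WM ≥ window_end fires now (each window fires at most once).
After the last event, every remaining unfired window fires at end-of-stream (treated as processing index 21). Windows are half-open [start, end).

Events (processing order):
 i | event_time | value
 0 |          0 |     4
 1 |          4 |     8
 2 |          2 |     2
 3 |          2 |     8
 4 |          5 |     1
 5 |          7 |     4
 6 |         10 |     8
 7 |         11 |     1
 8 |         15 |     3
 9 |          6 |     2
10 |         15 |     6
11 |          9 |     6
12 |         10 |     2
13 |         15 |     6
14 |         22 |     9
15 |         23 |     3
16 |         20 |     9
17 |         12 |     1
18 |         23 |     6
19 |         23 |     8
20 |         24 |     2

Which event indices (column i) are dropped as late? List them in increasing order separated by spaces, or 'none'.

9 11 12 17

i=0 t=0 v=4: → [0,5); WM=-3
i=1 t=4 v=8: → [0,9); WM=1
i=2 t=2 v=2: → [0,9); WM=1
i=3 t=2 v=8: → [0,9); WM=1
i=4 t=5 v=1: → [0,10); WM=2
i=5 t=7 v=4: → [0,12); WM=4
i=6 t=10 v=8: → [0,15); WM=7
i=7 t=11 v=1: → [0,16); WM=8
i=8 t=15 v=3: → [0,20); WM=12
i=9 t=6 v=2: DROP (t<12-1); WM=12
i=10 t=15 v=6: → [0,20); WM=12
i=11 t=9 v=6: DROP (t<12-1); WM=12
i=12 t=10 v=2: DROP (t<12-1); WM=12
i=13 t=15 v=6: → [0,20); WM=12
i=14 t=22 v=9: → [22,27); WM=19
i=15 t=23 v=3: → [22,28); WM=20
i=16 t=20 v=9: → [20,28); WM=20
i=17 t=12 v=1: DROP (t<20-1); WM=20
i=18 t=23 v=6: → [20,28); WM=20
i=19 t=23 v=8: → [20,28); WM=20
i=20 t=24 v=2: → [20,29); WM=21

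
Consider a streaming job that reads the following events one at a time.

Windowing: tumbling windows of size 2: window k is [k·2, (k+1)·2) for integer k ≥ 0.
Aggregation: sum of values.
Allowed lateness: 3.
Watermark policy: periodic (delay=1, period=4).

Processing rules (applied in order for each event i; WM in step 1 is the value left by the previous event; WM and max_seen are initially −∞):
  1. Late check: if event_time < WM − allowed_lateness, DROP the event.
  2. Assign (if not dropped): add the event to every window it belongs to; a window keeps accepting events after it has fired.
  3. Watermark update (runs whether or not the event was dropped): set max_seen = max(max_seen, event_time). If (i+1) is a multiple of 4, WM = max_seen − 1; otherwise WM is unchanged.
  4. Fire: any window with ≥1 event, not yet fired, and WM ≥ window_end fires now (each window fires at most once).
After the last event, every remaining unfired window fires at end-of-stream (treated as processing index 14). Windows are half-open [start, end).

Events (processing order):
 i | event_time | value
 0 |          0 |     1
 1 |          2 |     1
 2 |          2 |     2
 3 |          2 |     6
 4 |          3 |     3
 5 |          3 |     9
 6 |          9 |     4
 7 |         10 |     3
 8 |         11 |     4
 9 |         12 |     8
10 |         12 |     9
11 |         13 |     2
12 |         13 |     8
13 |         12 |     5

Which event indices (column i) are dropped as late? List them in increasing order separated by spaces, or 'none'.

none

i=0 t=0 v=1: → [0,2); WM=−∞
i=1 t=2 v=1: → [2,4); WM=−∞
i=2 t=2 v=2: → [2,4); WM=−∞
i=3 t=2 v=6: → [2,4); WM=1
i=4 t=3 v=3: → [2,4); WM=1
i=5 t=3 v=9: → [2,4); WM=1
i=6 t=9 v=4: → [8,10); WM=1
i=7 t=10 v=3: → [10,12); WM=9; [0,2) fires=1 [2,4) fires=21
i=8 t=11 v=4: → [10,12); WM=9
i=9 t=12 v=8: → [12,14); WM=9
i=10 t=12 v=9: → [12,14); WM=9
i=11 t=13 v=2: → [12,14); WM=12; [8,10) fires=4 [10,12) fires=7
i=12 t=13 v=8: → [12,14); WM=12
i=13 t=12 v=5: → [12,14); WM=12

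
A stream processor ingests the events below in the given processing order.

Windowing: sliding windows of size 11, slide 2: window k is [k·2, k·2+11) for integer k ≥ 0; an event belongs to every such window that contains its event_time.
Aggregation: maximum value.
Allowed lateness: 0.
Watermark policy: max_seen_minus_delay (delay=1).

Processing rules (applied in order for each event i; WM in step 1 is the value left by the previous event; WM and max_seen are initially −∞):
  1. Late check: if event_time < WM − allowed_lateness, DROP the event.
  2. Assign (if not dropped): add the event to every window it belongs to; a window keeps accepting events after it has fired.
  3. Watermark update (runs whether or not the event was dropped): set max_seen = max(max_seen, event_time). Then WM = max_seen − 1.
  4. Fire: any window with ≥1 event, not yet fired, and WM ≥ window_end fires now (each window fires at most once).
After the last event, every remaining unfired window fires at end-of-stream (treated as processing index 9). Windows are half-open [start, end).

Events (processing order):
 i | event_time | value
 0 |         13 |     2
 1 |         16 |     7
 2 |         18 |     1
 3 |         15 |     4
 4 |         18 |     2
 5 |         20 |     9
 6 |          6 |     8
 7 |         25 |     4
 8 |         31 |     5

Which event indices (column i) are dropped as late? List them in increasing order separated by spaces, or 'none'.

3 6

i=0 t=13 v=2: → [12,23),[10,21),[8,19),[6,17),[4,15); WM=12
i=1 t=16 v=7: → [16,27),[14,25),[12,23),[10,21),[8,19),[6,17); WM=15; [4,15) fires=2
i=2 t=18 v=1: → [18,29),[16,27),[14,25),[12,23),[10,21),[8,19); WM=17; [6,17) fires=7
i=3 t=15 v=4: DROP (t<17-0); WM=17
i=4 t=18 v=2: → [18,29),[16,27),[14,25),[12,23),[10,21),[8,19); WM=17
i=5 t=20 v=9: → [20,31),[18,29),[16,27),[14,25),[12,23),[10,21); WM=19; [8,19) fires=7
i=6 t=6 v=8: DROP (t<19-0); WM=19
i=7 t=25 v=4: → [24,35),[22,33),[20,31),[18,29),[16,27); WM=24; [10,21) fires=9 [12,23) fires=9
i=8 t=31 v=5: → [30,41),[28,39),[26,37),[24,35),[22,33); WM=30; [14,25) fires=9 [16,27) fires=9 [18,29) fires=9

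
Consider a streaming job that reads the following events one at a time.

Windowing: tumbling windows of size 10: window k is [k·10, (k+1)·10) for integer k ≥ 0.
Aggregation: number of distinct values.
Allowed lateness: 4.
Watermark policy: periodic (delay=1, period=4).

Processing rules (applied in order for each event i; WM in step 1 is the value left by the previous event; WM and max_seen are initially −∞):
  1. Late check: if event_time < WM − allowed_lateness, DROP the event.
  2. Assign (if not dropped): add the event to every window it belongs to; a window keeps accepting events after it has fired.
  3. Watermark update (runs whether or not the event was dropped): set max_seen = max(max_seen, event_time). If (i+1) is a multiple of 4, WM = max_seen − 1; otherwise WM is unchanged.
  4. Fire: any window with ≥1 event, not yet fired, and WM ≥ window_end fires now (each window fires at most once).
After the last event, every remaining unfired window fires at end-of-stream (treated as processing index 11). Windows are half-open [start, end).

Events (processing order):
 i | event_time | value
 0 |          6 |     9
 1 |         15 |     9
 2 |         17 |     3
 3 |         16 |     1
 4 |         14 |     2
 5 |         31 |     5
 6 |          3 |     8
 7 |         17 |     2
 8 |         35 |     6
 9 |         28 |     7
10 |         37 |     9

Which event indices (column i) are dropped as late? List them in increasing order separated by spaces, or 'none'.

6

i=0 t=6 v=9: → [0,10); WM=−∞
i=1 t=15 v=9: → [10,20); WM=−∞
i=2 t=17 v=3: → [10,20); WM=−∞
i=3 t=16 v=1: → [10,20); WM=16; [0,10) fires=1
i=4 t=14 v=2: → [10,20); WM=16
i=5 t=31 v=5: → [30,40); WM=16
i=6 t=3 v=8: DROP (t<16-4); WM=16
i=7 t=17 v=2: → [10,20); WM=30; [10,20) fires=4
i=8 t=35 v=6: → [30,40); WM=30
i=9 t=28 v=7: → [20,30); WM=30; [20,30) fires=1
i=10 t=37 v=9: → [30,40); WM=30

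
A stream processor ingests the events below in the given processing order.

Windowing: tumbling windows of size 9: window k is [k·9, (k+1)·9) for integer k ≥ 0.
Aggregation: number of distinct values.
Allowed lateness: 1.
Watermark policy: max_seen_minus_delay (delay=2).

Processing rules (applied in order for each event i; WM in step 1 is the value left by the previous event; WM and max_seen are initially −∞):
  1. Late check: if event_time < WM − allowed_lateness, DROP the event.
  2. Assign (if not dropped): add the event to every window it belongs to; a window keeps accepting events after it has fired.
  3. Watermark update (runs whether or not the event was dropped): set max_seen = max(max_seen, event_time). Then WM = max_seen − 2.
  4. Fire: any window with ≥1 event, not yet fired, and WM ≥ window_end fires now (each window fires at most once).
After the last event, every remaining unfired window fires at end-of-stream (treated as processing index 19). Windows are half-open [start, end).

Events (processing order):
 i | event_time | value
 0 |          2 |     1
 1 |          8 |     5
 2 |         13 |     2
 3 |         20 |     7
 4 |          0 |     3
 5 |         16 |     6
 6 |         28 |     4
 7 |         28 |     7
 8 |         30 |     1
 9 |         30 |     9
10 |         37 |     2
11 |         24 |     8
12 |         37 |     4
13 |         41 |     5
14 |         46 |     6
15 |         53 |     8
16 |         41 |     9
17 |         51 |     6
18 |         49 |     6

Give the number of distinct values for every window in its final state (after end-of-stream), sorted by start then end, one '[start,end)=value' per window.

[0,9)=2 [9,18)=1 [18,27)=1 [27,36)=4 [36,45)=3 [45,54)=2

i=0 t=2 v=1: → [0,9); WM=0
i=1 t=8 v=5: → [0,9); WM=6
i=2 t=13 v=2: → [9,18); WM=11; [0,9) fires=2
i=3 t=20 v=7: → [18,27); WM=18; [9,18) fires=1
i=4 t=0 v=3: DROP (t<18-1); WM=18
i=5 t=16 v=6: DROP (t<18-1); WM=18
i=6 t=28 v=4: → [27,36); WM=26
i=7 t=28 v=7: → [27,36); WM=26
i=8 t=30 v=1: → [27,36); WM=28; [18,27) fires=1
i=9 t=30 v=9: → [27,36); WM=28
i=10 t=37 v=2: → [36,45); WM=35
i=11 t=24 v=8: DROP (t<35-1); WM=35
i=12 t=37 v=4: → [36,45); WM=35
i=13 t=41 v=5: → [36,45); WM=39; [27,36) fires=4
i=14 t=46 v=6: → [45,54); WM=44
i=15 t=53 v=8: → [45,54); WM=51; [36,45) fires=3
i=16 t=41 v=9: DROP (t<51-1); WM=51
i=17 t=51 v=6: → [45,54); WM=51
i=18 t=49 v=6: DROP (t<51-1); WM=51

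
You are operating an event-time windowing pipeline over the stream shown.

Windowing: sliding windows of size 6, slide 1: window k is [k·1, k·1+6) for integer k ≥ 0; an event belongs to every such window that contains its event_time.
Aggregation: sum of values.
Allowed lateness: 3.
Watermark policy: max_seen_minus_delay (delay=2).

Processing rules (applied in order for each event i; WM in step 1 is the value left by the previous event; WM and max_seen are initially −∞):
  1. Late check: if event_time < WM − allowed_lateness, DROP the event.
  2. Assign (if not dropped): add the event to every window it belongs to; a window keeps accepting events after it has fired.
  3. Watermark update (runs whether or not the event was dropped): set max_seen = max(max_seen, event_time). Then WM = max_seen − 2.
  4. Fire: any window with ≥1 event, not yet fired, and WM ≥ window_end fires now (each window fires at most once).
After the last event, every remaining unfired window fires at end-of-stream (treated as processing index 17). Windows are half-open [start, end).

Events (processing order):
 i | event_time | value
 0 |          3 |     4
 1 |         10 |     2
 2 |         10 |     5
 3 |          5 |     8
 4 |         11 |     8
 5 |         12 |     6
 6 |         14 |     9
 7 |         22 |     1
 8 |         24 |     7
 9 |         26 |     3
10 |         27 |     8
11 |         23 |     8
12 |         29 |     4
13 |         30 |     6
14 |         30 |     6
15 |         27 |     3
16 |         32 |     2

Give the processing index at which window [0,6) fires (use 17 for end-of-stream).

i=0 t=3 v=4: → [3,9),[2,8),[1,7),[0,6); WM=1
i=1 t=10 v=2: → [10,16),[9,15),[8,14),[7,13),[6,12),[5,11); WM=8; [0,6) fires=4 [1,7) fires=4 [2,8) fires=4
i=2 t=10 v=5: → [10,16),[9,15),[8,14),[7,13),[6,12),[5,11); WM=8
i=3 t=5 v=8: → [5,11),[4,10),[3,9),[2,8),[1,7),[0,6); WM=8
i=4 t=11 v=8: → [11,17),[10,16),[9,15),[8,14),[7,13),[6,12); WM=9; [3,9) fires=12
i=5 t=12 v=6: → [12,18),[11,17),[10,16),[9,15),[8,14),[7,13); WM=10; [4,10) fires=8
i=6 t=14 v=9: → [14,20),[13,19),[12,18),[11,17),[10,16),[9,15); WM=12; [5,11) fires=15 [6,12) fires=15
i=7 t=22 v=1: → [22,28),[21,27),[20,26),[19,25),[18,24),[17,23); WM=20; [7,13) fires=21 [8,14) fires=21 [9,15) fires=30 [10,16) fires=30 [11,17) fires=23 [12,18) fires=15 [13,19) fires=9 [14,20) fires=9
i=8 t=24 v=7: → [24,30),[23,29),[22,28),[21,27),[20,26),[19,25); WM=22
i=9 t=26 v=3: → [26,32),[25,31),[24,30),[23,29),[22,28),[21,27); WM=24; [17,23) fires=1 [18,24) fires=1
i=10 t=27 v=8: → [27,33),[26,32),[25,31),[24,30),[23,29),[22,28); WM=25; [19,25) fires=8
i=11 t=23 v=8: → [23,29),[22,28),[21,27),[20,26),[19,25),[18,24); WM=25
i=12 t=29 v=4: → [29,35),[28,34),[27,33),[26,32),[25,31),[24,30); WM=27; [20,26) fires=16 [21,27) fires=19
i=13 t=30 v=6: → [30,36),[29,35),[28,34),[27,33),[26,32),[25,31); WM=28; [22,28) fires=27
i=14 t=30 v=6: → [30,36),[29,35),[28,34),[27,33),[26,32),[25,31); WM=28
i=15 t=27 v=3: → [27,33),[26,32),[25,31),[24,30),[23,29),[22,28); WM=28
i=16 t=32 v=2: → [32,38),[31,37),[30,36),[29,35),[28,34),[27,33); WM=30; [23,29) fires=29 [24,30) fires=25

1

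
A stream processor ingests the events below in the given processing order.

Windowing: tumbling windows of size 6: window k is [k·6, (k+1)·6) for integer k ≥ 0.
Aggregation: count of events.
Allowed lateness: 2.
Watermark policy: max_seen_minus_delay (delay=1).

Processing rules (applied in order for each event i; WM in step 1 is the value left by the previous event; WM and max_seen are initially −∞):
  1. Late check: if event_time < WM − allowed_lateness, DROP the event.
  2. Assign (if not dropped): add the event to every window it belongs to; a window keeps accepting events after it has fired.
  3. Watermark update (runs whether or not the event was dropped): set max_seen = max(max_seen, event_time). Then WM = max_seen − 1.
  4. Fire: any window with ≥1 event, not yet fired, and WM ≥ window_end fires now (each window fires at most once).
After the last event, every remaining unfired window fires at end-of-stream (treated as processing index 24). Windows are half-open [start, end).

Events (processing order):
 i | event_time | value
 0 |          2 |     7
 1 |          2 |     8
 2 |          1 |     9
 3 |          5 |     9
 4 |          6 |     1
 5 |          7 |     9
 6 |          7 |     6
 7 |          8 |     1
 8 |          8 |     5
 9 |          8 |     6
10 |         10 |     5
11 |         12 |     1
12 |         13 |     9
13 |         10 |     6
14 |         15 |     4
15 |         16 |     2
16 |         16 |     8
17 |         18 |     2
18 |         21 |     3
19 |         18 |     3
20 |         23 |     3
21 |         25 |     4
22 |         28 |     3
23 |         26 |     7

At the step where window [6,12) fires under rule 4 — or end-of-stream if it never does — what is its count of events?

7

i=0 t=2 v=7: → [0,6); WM=1
i=1 t=2 v=8: → [0,6); WM=1
i=2 t=1 v=9: → [0,6); WM=1
i=3 t=5 v=9: → [0,6); WM=4
i=4 t=6 v=1: → [6,12); WM=5
i=5 t=7 v=9: → [6,12); WM=6; [0,6) fires=4
i=6 t=7 v=6: → [6,12); WM=6
i=7 t=8 v=1: → [6,12); WM=7
i=8 t=8 v=5: → [6,12); WM=7
i=9 t=8 v=6: → [6,12); WM=7
i=10 t=10 v=5: → [6,12); WM=9
i=11 t=12 v=1: → [12,18); WM=11
i=12 t=13 v=9: → [12,18); WM=12; [6,12) fires=7
i=13 t=10 v=6: → [6,12); WM=12
i=14 t=15 v=4: → [12,18); WM=14
i=15 t=16 v=2: → [12,18); WM=15
i=16 t=16 v=8: → [12,18); WM=15
i=17 t=18 v=2: → [18,24); WM=17
i=18 t=21 v=3: → [18,24); WM=20; [12,18) fires=5
i=19 t=18 v=3: → [18,24); WM=20
i=20 t=23 v=3: → [18,24); WM=22
i=21 t=25 v=4: → [24,30); WM=24; [18,24) fires=4
i=22 t=28 v=3: → [24,30); WM=27
i=23 t=26 v=7: → [24,30); WM=27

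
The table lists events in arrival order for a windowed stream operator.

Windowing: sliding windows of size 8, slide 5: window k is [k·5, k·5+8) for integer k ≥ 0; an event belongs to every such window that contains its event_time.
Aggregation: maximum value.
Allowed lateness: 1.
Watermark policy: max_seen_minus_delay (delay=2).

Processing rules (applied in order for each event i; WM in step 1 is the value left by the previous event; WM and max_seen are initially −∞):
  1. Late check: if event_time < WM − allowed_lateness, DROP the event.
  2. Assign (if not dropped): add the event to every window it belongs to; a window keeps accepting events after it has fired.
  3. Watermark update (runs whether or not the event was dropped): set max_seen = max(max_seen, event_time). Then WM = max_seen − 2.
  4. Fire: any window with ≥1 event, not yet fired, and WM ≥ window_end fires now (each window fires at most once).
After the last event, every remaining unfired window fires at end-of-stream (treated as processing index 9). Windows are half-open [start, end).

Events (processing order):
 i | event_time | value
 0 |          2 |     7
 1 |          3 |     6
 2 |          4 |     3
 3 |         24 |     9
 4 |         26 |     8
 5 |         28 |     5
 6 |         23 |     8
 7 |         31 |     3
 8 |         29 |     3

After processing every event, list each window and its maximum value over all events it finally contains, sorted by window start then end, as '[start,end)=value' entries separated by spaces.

i=0 t=2 v=7: → [0,8); WM=0
i=1 t=3 v=6: → [0,8); WM=1
i=2 t=4 v=3: → [0,8); WM=2
i=3 t=24 v=9: → [20,28); WM=22; [0,8) fires=7
i=4 t=26 v=8: → [25,33),[20,28); WM=24
i=5 t=28 v=5: → [25,33); WM=26
i=6 t=23 v=8: DROP (t<26-1); WM=26
i=7 t=31 v=3: → [30,38),[25,33); WM=29; [20,28) fires=9
i=8 t=29 v=3: → [25,33); WM=29

[0,8)=7 [20,28)=9 [25,33)=8 [30,38)=3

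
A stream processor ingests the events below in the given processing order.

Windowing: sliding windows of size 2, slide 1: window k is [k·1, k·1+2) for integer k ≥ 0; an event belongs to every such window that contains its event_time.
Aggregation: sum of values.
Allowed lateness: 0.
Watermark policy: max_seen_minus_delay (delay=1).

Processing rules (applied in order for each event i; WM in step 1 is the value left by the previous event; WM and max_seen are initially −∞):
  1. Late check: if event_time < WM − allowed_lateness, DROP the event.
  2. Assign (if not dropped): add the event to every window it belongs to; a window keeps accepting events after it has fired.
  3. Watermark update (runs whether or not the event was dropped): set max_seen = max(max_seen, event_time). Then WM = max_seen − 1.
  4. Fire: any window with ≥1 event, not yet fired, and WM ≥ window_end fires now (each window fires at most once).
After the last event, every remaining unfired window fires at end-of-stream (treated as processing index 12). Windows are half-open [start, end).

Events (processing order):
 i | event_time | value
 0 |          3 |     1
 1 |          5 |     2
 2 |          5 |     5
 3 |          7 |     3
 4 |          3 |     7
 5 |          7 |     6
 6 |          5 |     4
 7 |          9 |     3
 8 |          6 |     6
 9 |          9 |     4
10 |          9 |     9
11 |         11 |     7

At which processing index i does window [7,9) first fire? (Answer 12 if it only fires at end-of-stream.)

i=0 t=3 v=1: → [3,5),[2,4); WM=2
i=1 t=5 v=2: → [5,7),[4,6); WM=4; [2,4) fires=1
i=2 t=5 v=5: → [5,7),[4,6); WM=4
i=3 t=7 v=3: → [7,9),[6,8); WM=6; [3,5) fires=1 [4,6) fires=7
i=4 t=3 v=7: DROP (t<6-0); WM=6
i=5 t=7 v=6: → [7,9),[6,8); WM=6
i=6 t=5 v=4: DROP (t<6-0); WM=6
i=7 t=9 v=3: → [9,11),[8,10); WM=8; [5,7) fires=7 [6,8) fires=9
i=8 t=6 v=6: DROP (t<8-0); WM=8
i=9 t=9 v=4: → [9,11),[8,10); WM=8
i=10 t=9 v=9: → [9,11),[8,10); WM=8
i=11 t=11 v=7: → [11,13),[10,12); WM=10; [7,9) fires=9 [8,10) fires=16

11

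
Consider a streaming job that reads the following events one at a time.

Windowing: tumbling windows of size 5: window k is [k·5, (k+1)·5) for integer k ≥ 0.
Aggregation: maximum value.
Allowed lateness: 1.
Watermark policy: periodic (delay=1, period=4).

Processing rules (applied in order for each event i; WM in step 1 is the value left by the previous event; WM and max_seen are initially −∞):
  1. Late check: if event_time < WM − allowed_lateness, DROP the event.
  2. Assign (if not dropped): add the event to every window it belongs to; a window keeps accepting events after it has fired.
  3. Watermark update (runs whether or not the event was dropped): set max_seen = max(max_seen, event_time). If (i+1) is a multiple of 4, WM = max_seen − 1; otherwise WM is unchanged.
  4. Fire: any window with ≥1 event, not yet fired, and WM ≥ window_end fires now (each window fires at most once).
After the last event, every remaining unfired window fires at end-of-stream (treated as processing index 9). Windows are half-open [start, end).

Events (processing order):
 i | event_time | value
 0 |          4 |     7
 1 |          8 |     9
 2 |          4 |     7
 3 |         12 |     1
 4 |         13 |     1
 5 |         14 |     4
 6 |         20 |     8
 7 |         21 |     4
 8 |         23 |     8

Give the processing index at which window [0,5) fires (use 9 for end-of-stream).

i=0 t=4 v=7: → [0,5); WM=−∞
i=1 t=8 v=9: → [5,10); WM=−∞
i=2 t=4 v=7: → [0,5); WM=−∞
i=3 t=12 v=1: → [10,15); WM=11; [0,5) fires=7 [5,10) fires=9
i=4 t=13 v=1: → [10,15); WM=11
i=5 t=14 v=4: → [10,15); WM=11
i=6 t=20 v=8: → [20,25); WM=11
i=7 t=21 v=4: → [20,25); WM=20; [10,15) fires=4
i=8 t=23 v=8: → [20,25); WM=20

3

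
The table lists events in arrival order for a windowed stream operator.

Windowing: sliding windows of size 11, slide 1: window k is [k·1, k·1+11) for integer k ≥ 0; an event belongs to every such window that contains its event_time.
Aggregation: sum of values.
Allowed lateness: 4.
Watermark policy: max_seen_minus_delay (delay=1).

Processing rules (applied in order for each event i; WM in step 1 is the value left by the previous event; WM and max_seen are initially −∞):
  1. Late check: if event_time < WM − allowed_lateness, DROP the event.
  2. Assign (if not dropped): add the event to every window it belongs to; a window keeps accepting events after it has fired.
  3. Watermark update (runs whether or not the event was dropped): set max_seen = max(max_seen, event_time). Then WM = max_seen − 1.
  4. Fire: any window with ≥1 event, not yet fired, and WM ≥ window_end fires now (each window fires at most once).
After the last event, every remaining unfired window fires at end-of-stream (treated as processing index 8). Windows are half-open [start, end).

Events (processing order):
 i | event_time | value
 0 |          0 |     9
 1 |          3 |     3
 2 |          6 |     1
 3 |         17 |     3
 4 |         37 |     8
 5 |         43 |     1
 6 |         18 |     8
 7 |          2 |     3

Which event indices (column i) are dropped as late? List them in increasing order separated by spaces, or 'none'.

6 7

i=0 t=0 v=9: → [0,11); WM=-1
i=1 t=3 v=3: → [3,14),[2,13),[1,12),[0,11); WM=2
i=2 t=6 v=1: → [6,17),[5,16),[4,15),[3,14),[2,13),[1,12),[0,11); WM=5
i=3 t=17 v=3: → [17,28),[16,27),[15,26),[14,25),[13,24),[12,23),[11,22),[10,21),[9,20),[8,19),[7,18); WM=16; [0,11) fires=13 [1,12) fires=4 [2,13) fires=4 [3,14) fires=4 [4,15) fires=1 [5,16) fires=1
i=4 t=37 v=8: → [37,48),[36,47),[35,46),[34,45),[33,44),[32,43),[31,42),[30,41),[29,40),[28,39),[27,38); WM=36; [6,17) fires=1 [7,18) fires=3 [8,19) fires=3 [9,20) fires=3 [10,21) fires=3 [11,22) fires=3 [12,23) fires=3 [13,24) fires=3 [14,25) fires=3 [15,26) fires=3 [16,27) fires=3 [17,28) fires=3
i=5 t=43 v=1: → [43,54),[42,53),[41,52),[40,51),[39,50),[38,49),[37,48),[36,47),[35,46),[34,45),[33,44); WM=42; [27,38) fires=8 [28,39) fires=8 [29,40) fires=8 [30,41) fires=8 [31,42) fires=8
i=6 t=18 v=8: DROP (t<42-4); WM=42
i=7 t=2 v=3: DROP (t<42-4); WM=42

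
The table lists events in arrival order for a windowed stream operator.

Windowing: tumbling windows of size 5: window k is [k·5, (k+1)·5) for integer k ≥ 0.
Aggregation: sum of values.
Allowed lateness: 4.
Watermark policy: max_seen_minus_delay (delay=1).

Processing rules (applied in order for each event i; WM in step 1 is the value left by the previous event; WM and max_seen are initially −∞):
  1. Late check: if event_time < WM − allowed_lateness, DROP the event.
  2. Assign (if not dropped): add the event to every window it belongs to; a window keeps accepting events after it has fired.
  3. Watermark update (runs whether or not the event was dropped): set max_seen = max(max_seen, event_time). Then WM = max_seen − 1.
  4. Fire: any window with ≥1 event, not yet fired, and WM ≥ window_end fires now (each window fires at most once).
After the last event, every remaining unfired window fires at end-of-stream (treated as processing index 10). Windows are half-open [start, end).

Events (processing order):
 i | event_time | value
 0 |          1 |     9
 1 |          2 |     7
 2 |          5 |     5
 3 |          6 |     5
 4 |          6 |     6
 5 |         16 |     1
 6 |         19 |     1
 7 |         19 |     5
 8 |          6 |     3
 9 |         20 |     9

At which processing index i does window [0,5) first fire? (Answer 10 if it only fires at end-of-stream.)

i=0 t=1 v=9: → [0,5); WM=0
i=1 t=2 v=7: → [0,5); WM=1
i=2 t=5 v=5: → [5,10); WM=4
i=3 t=6 v=5: → [5,10); WM=5; [0,5) fires=16
i=4 t=6 v=6: → [5,10); WM=5
i=5 t=16 v=1: → [15,20); WM=15; [5,10) fires=16
i=6 t=19 v=1: → [15,20); WM=18
i=7 t=19 v=5: → [15,20); WM=18
i=8 t=6 v=3: DROP (t<18-4); WM=18
i=9 t=20 v=9: → [20,25); WM=19

3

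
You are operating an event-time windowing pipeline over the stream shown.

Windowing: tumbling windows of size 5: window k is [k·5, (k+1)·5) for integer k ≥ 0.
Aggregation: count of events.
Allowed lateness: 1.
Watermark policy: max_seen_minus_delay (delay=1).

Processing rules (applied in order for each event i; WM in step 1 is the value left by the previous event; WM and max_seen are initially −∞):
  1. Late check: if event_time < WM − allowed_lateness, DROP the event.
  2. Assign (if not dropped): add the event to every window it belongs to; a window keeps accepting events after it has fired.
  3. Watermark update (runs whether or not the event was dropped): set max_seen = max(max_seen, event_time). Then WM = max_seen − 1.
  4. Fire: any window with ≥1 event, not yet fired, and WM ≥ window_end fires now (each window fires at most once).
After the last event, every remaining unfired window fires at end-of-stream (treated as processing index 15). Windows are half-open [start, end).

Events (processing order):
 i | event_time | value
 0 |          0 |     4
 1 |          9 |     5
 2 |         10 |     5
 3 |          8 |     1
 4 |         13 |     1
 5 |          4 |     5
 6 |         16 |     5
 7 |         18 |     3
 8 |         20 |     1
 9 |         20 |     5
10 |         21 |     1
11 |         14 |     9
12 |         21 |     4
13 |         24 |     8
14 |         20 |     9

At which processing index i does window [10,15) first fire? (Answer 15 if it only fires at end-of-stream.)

6

i=0 t=0 v=4: → [0,5); WM=-1
i=1 t=9 v=5: → [5,10); WM=8; [0,5) fires=1
i=2 t=10 v=5: → [10,15); WM=9
i=3 t=8 v=1: → [5,10); WM=9
i=4 t=13 v=1: → [10,15); WM=12; [5,10) fires=2
i=5 t=4 v=5: DROP (t<12-1); WM=12
i=6 t=16 v=5: → [15,20); WM=15; [10,15) fires=2
i=7 t=18 v=3: → [15,20); WM=17
i=8 t=20 v=1: → [20,25); WM=19
i=9 t=20 v=5: → [20,25); WM=19
i=10 t=21 v=1: → [20,25); WM=20; [15,20) fires=2
i=11 t=14 v=9: DROP (t<20-1); WM=20
i=12 t=21 v=4: → [20,25); WM=20
i=13 t=24 v=8: → [20,25); WM=23
i=14 t=20 v=9: DROP (t<23-1); WM=23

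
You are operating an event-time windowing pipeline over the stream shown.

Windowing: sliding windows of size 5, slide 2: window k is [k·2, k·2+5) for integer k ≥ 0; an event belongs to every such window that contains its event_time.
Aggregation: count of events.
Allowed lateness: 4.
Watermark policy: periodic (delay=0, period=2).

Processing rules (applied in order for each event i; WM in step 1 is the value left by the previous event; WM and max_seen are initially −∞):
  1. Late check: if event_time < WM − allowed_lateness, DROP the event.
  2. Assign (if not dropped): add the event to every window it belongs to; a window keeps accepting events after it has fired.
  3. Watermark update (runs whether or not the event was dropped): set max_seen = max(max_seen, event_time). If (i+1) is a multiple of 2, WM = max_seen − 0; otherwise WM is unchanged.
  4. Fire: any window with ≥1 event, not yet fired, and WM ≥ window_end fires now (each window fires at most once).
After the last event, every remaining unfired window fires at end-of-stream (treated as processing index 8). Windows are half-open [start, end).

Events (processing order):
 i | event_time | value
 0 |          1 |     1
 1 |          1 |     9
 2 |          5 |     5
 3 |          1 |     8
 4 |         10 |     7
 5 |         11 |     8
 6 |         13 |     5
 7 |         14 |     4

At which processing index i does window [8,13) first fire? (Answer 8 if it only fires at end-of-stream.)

i=0 t=1 v=1: → [0,5); WM=−∞
i=1 t=1 v=9: → [0,5); WM=1
i=2 t=5 v=5: → [4,9),[2,7); WM=1
i=3 t=1 v=8: → [0,5); WM=5; [0,5) fires=3
i=4 t=10 v=7: → [10,15),[8,13),[6,11); WM=5
i=5 t=11 v=8: → [10,15),[8,13); WM=11; [2,7) fires=1 [4,9) fires=1 [6,11) fires=1
i=6 t=13 v=5: → [12,17),[10,15); WM=11
i=7 t=14 v=4: → [14,19),[12,17),[10,15); WM=14; [8,13) fires=2

7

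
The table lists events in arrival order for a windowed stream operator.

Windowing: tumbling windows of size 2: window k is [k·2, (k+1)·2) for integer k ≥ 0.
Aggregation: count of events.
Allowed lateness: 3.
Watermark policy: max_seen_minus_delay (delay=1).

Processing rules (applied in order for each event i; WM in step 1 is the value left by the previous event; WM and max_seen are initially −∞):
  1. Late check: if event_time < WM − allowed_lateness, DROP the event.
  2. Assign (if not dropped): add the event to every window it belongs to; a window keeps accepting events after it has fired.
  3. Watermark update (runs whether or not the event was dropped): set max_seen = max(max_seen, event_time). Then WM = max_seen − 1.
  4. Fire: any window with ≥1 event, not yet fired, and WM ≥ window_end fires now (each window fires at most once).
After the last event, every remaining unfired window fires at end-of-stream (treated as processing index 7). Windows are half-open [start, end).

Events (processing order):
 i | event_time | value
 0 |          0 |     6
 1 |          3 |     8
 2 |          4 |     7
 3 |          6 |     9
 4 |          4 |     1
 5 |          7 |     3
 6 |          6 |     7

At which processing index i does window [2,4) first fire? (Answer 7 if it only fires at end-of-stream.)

3

i=0 t=0 v=6: → [0,2); WM=-1
i=1 t=3 v=8: → [2,4); WM=2; [0,2) fires=1
i=2 t=4 v=7: → [4,6); WM=3
i=3 t=6 v=9: → [6,8); WM=5; [2,4) fires=1
i=4 t=4 v=1: → [4,6); WM=5
i=5 t=7 v=3: → [6,8); WM=6; [4,6) fires=2
i=6 t=6 v=7: → [6,8); WM=6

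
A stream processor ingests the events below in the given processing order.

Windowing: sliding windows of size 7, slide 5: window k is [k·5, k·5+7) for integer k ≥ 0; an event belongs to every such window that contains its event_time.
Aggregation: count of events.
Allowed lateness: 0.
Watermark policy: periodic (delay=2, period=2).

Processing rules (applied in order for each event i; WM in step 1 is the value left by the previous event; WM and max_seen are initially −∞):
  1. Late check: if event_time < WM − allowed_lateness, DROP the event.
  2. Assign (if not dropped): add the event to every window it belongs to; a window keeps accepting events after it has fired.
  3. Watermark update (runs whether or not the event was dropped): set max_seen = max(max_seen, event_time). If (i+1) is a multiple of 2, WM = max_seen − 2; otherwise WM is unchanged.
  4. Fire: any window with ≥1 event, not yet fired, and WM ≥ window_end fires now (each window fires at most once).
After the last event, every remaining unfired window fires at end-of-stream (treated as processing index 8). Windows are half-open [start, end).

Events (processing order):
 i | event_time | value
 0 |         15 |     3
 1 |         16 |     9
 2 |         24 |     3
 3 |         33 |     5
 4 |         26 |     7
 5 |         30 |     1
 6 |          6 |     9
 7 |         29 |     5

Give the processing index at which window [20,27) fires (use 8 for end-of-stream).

i=0 t=15 v=3: → [15,22),[10,17); WM=−∞
i=1 t=16 v=9: → [15,22),[10,17); WM=14
i=2 t=24 v=3: → [20,27); WM=14
i=3 t=33 v=5: → [30,37); WM=31; [10,17) fires=2 [15,22) fires=2 [20,27) fires=1
i=4 t=26 v=7: DROP (t<31-0); WM=31
i=5 t=30 v=1: DROP (t<31-0); WM=31
i=6 t=6 v=9: DROP (t<31-0); WM=31
i=7 t=29 v=5: DROP (t<31-0); WM=31

3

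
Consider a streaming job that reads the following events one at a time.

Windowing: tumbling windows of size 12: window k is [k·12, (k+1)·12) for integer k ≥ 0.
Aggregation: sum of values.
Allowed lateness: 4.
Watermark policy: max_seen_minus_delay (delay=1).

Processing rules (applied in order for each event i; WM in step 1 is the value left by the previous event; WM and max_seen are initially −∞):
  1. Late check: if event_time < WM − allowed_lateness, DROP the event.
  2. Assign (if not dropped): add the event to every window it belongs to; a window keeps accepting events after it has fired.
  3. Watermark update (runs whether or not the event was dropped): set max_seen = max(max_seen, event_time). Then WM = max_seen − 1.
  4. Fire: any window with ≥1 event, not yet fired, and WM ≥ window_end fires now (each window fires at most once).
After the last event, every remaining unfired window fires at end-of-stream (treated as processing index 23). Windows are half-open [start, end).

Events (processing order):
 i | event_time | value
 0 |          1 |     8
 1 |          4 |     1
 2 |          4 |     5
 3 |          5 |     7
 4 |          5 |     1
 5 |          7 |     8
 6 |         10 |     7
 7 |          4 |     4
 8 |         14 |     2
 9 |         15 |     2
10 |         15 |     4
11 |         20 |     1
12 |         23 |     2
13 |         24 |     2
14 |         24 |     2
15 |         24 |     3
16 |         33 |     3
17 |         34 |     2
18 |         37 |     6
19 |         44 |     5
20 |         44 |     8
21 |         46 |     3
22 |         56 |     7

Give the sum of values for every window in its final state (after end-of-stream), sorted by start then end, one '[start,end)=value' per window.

[0,12)=37 [12,24)=11 [24,36)=12 [36,48)=22 [48,60)=7

i=0 t=1 v=8: → [0,12); WM=0
i=1 t=4 v=1: → [0,12); WM=3
i=2 t=4 v=5: → [0,12); WM=3
i=3 t=5 v=7: → [0,12); WM=4
i=4 t=5 v=1: → [0,12); WM=4
i=5 t=7 v=8: → [0,12); WM=6
i=6 t=10 v=7: → [0,12); WM=9
i=7 t=4 v=4: DROP (t<9-4); WM=9
i=8 t=14 v=2: → [12,24); WM=13; [0,12) fires=37
i=9 t=15 v=2: → [12,24); WM=14
i=10 t=15 v=4: → [12,24); WM=14
i=11 t=20 v=1: → [12,24); WM=19
i=12 t=23 v=2: → [12,24); WM=22
i=13 t=24 v=2: → [24,36); WM=23
i=14 t=24 v=2: → [24,36); WM=23
i=15 t=24 v=3: → [24,36); WM=23
i=16 t=33 v=3: → [24,36); WM=32; [12,24) fires=11
i=17 t=34 v=2: → [24,36); WM=33
i=18 t=37 v=6: → [36,48); WM=36; [24,36) fires=12
i=19 t=44 v=5: → [36,48); WM=43
i=20 t=44 v=8: → [36,48); WM=43
i=21 t=46 v=3: → [36,48); WM=45
i=22 t=56 v=7: → [48,60); WM=55; [36,48) fires=22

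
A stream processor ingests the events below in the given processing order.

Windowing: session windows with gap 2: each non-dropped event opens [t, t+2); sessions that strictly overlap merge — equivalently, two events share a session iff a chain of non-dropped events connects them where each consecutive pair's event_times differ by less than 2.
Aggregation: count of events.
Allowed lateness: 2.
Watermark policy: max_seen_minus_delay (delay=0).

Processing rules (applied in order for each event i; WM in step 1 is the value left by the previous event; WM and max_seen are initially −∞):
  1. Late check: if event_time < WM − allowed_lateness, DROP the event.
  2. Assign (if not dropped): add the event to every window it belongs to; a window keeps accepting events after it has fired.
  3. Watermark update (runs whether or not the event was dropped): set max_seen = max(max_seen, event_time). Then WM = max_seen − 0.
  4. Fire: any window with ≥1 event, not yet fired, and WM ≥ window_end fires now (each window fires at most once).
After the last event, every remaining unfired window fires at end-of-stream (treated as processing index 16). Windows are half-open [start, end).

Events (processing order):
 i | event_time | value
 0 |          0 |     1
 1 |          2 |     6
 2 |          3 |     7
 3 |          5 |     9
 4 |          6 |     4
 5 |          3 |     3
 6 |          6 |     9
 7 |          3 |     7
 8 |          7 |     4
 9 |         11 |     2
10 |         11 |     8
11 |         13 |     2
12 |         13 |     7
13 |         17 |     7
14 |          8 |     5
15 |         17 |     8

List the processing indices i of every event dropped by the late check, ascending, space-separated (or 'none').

i=0 t=0 v=1: → [0,2); WM=0
i=1 t=2 v=6: → [2,4); WM=2
i=2 t=3 v=7: → [2,5); WM=3
i=3 t=5 v=9: → [5,7); WM=5
i=4 t=6 v=4: → [5,8); WM=6
i=5 t=3 v=3: DROP (t<6-2); WM=6
i=6 t=6 v=9: → [5,8); WM=6
i=7 t=3 v=7: DROP (t<6-2); WM=6
i=8 t=7 v=4: → [5,9); WM=7
i=9 t=11 v=2: → [11,13); WM=11
i=10 t=11 v=8: → [11,13); WM=11
i=11 t=13 v=2: → [13,15); WM=13
i=12 t=13 v=7: → [13,15); WM=13
i=13 t=17 v=7: → [17,19); WM=17
i=14 t=8 v=5: DROP (t<17-2); WM=17
i=15 t=17 v=8: → [17,19); WM=17

5 7 14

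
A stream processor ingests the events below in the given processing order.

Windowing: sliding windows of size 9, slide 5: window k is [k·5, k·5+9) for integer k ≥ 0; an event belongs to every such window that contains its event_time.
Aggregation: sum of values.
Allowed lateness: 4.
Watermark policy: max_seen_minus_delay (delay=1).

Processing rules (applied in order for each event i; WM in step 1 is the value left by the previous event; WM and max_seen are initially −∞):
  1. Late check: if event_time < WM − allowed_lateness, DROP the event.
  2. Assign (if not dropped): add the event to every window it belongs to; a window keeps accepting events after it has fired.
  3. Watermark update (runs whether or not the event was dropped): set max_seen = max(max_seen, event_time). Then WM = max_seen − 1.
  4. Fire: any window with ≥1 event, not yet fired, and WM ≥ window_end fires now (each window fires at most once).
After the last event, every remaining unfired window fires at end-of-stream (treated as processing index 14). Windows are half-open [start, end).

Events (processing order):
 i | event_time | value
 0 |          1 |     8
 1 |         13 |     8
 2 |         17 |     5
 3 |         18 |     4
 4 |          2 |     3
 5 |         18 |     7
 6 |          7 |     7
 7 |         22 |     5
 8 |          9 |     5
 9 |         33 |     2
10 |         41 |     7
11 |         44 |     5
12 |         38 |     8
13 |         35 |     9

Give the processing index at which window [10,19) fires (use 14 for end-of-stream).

7

i=0 t=1 v=8: → [0,9); WM=0
i=1 t=13 v=8: → [10,19),[5,14); WM=12; [0,9) fires=8
i=2 t=17 v=5: → [15,24),[10,19); WM=16; [5,14) fires=8
i=3 t=18 v=4: → [15,24),[10,19); WM=17
i=4 t=2 v=3: DROP (t<17-4); WM=17
i=5 t=18 v=7: → [15,24),[10,19); WM=17
i=6 t=7 v=7: DROP (t<17-4); WM=17
i=7 t=22 v=5: → [20,29),[15,24); WM=21; [10,19) fires=24
i=8 t=9 v=5: DROP (t<21-4); WM=21
i=9 t=33 v=2: → [30,39),[25,34); WM=32; [15,24) fires=21 [20,29) fires=5
i=10 t=41 v=7: → [40,49),[35,44); WM=40; [25,34) fires=2 [30,39) fires=2
i=11 t=44 v=5: → [40,49); WM=43
i=12 t=38 v=8: DROP (t<43-4); WM=43
i=13 t=35 v=9: DROP (t<43-4); WM=43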